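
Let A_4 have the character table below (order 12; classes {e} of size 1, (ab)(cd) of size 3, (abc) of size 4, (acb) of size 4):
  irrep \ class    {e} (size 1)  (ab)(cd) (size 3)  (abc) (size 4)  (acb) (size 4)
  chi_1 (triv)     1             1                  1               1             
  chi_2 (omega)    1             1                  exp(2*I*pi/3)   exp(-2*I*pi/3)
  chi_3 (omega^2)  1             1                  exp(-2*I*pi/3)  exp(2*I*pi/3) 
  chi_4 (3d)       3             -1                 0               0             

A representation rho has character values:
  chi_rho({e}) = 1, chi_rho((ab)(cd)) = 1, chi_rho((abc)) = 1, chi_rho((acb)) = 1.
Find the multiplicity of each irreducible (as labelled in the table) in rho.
Multiplicities: chi_1: 1, chi_2: 0, chi_3: 0, chi_4: 0.

Argument: Use <chi_rho, chi> = (1/|G|) sum_C |C| * chi_rho(C) * conj(chi(C)) with |G| = 12 for each irreducible chi in the table:
  <chi_rho, chi_1> = (1/12)[1*(1)*conj(1) + 3*(1)*conj(1) + 4*(1)*conj(1) + 4*(1)*conj(1)]
      = (1/12)[(1) + (3) + (4) + (4)] = 12/12 = 1
  <chi_rho, chi_2> = (1/12)[1*(1)*conj(1) + 3*(1)*conj(1) + 4*(1)*conj(exp(2*I*pi/3)) + 4*(1)*conj(exp(-2*I*pi/3))]
      = (1/12)[(1) + (3) + (4*exp(-2*I*pi/3)) + (4*exp(2*I*pi/3))] = 0/12 = 0
  <chi_rho, chi_3> = (1/12)[1*(1)*conj(1) + 3*(1)*conj(1) + 4*(1)*conj(exp(-2*I*pi/3)) + 4*(1)*conj(exp(2*I*pi/3))]
      = (1/12)[(1) + (3) + (4*exp(2*I*pi/3)) + (4*exp(-2*I*pi/3))] = 0/12 = 0
  <chi_rho, chi_4> = (1/12)[1*(1)*conj(3) + 3*(1)*conj(-1) + 4*(1)*conj(0) + 4*(1)*conj(0)]
      = (1/12)[(3) + (-3) + (0) + (0)] = 0/12 = 0
(Exp terms are combined using exp(i*s)*conj(exp(i*t)) = exp(i*(s-t)), and sums of them are collapsed using the identity that for every m > 1 the m distinct m-th roots of unity sum to 0, e.g. 1 + exp(2*I*pi/3) + exp(-2*I*pi/3) = 0.)
Dimension check: dim(rho) = sum (mult * dim) = 1*1 + 0*1 + 0*1 + 0*3 = 1 = chi_rho(e) = 1.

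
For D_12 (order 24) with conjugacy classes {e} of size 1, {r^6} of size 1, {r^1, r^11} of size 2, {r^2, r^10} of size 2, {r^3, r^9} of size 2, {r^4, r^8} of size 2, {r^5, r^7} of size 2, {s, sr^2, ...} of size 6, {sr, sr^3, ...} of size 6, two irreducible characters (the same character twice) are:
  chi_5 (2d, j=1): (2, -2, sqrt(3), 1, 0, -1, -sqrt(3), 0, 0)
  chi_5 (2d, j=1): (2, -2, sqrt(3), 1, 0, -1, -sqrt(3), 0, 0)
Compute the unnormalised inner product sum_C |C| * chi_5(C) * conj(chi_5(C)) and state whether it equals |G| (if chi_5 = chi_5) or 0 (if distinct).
Sum = 24 = |G| = 24; so <chi_5, chi_5> = 1 (norm-1 confirms irreducibility).

Solution. Compute term by term over conjugacy classes (|C| * chi_5(C) * conj(chi_5(C))):
  1*(2)*conj(2) + 1*(-2)*conj(-2) + 2*(sqrt(3))*conj(sqrt(3)) + 2*(1)*conj(1) + 2*(0)*conj(0) + 2*(-1)*conj(-1) + 2*(-sqrt(3))*conj(-sqrt(3)) + 6*(0)*conj(0) + 6*(0)*conj(0)
  = (4) + (4) + (6) + (2) + (0) + (2) + (6) + (0) + (0)
  = 24.
Dividing by |G| = 24 gives 24/24 = 1, matching the row-orthogonality relation <chi_5, chi_5> = [chi_5 = chi_5].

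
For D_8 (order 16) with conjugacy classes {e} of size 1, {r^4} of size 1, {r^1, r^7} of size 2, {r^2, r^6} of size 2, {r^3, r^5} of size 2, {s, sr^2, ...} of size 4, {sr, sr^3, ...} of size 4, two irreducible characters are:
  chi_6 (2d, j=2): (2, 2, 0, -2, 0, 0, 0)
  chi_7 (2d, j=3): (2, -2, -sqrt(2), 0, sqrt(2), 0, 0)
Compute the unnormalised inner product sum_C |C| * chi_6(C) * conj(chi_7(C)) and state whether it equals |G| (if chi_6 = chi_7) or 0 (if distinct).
Sum = 0; so <chi_6, chi_7> = 0 (distinct irreducibles are orthogonal).

Why: Compute term by term over conjugacy classes (|C| * chi_6(C) * conj(chi_7(C))):
  1*(2)*conj(2) + 1*(2)*conj(-2) + 2*(0)*conj(-sqrt(2)) + 2*(-2)*conj(0) + 2*(0)*conj(sqrt(2)) + 4*(0)*conj(0) + 4*(0)*conj(0)
  = (4) + (-4) + (0) + (0) + (0) + (0) + (0)
  = 0.
Dividing by |G| = 16 gives 0/16 = 0, matching the row-orthogonality relation <chi_6, chi_7> = [chi_6 = chi_7].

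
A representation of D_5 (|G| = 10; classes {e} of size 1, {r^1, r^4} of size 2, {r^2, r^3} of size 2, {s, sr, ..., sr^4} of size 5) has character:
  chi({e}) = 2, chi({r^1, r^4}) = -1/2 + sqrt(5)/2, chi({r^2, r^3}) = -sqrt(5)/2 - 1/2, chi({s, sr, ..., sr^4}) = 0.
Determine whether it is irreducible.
Irreducible: <chi, chi> = 1.

Details: <chi, chi> = (1/|G|) sum_C |C| * |chi(C)|^2 = (1/10)[1*|2|^2 + 2*|-1/2 + sqrt(5)/2|^2 + 2*|-sqrt(5)/2 - 1/2|^2 + 5*|0|^2]
  = (1/10)[(4) + (3 - sqrt(5)) + (sqrt(5) + 3) + (0)] = 10/10 = 1.
A character is irreducible iff <chi, chi> = 1, so this representation is irreducible.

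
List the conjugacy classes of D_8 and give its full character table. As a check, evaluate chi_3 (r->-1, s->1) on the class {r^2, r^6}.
Conjugacy classes: {e} of size 1, {r^4} of size 1, {r^1, r^7} of size 2, {r^2, r^6} of size 2, {r^3, r^5} of size 2, {s, sr^2, ...} of size 4, {sr, sr^3, ...} of size 4.
Character table:
  irrep \ class              {e} (size 1)  {r^4} (size 1)  {r^1, r^7} (size 2)  {r^2, r^6} (size 2)  {r^3, r^5} (size 2)  {s, sr^2, ...} (size 4)  {sr, sr^3, ...} (size 4)
  chi_1 (triv)               1             1               1                    1                    1                    1                        1                       
  chi_2 (sign: r->1, s->-1)  1             1               1                    1                    1                    -1                       -1                      
  chi_3 (r->-1, s->1)        1             1               -1                   1                    -1                   1                        -1                      
  chi_4 (r->-1, s->-1)       1             1               -1                   1                    -1                   -1                       1                       
  chi_5 (2d, j=1)            2             -2              sqrt(2)              0                    -sqrt(2)             0                        0                       
  chi_6 (2d, j=2)            2             2               0                    -2                   0                    0                        0                       
  chi_7 (2d, j=3)            2             -2              -sqrt(2)             0                    sqrt(2)              0                        0                       

Spot check: chi_3 (r->-1, s->1) on {r^2, r^6} = 1.

Proof sketch: D_8 has order 2*8 = 16 with 7 conjugacy classes, hence 7 irreducibles. Sum of squared dims 1 + 1 + 1 + 1 + 4 + 4 + 4 = 16 = |G|. Linear characters come from the abelianisation; the 2-dimensional irreps have character r^k -> 2*cos(2*pi*j*k/8), reflections -> 0.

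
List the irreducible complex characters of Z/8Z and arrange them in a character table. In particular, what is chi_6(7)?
Character table of Z/8Z (irreps indexed chi_0,...,chi_7 with chi_k(m) = zeta_8^(k*m), zeta_8 = exp(2*pi*i/8)):
  irrep \ class  {0} (size 1)  {1} (size 1)    {2} (size 1)  {3} (size 1)    {4} (size 1)  {5} (size 1)    {6} (size 1)  {7} (size 1)  
  chi_0          1             1               1             1               1             1               1             1             
  chi_1          1             exp(I*pi/4)     I             exp(3*I*pi/4)   -1            exp(-3*I*pi/4)  -I            exp(-I*pi/4)  
  chi_2          1             I               -1            -I              1             I               -1            -I            
  chi_3          1             exp(3*I*pi/4)   -I            exp(I*pi/4)     -1            exp(-I*pi/4)    I             exp(-3*I*pi/4)
  chi_4          1             -1              1             -1              1             -1              1             -1            
  chi_5          1             exp(-3*I*pi/4)  I             exp(-I*pi/4)    -1            exp(I*pi/4)     -I            exp(3*I*pi/4) 
  chi_6          1             -I              -1            I               1             -I              -1            I             
  chi_7          1             exp(-I*pi/4)    -I            exp(-3*I*pi/4)  -1            exp(3*I*pi/4)   I             exp(I*pi/4)   

Spot check: chi_6(7) = zeta_8^(6*7) = zeta_8^42 = I.

Explanation: Z/8Z is abelian, so all 8 irreducible complex representations are 1-dimensional. They are given by chi_k(m) = zeta_8^(k*m) for k = 0,...,7. Row orthogonality: sum_m chi_k(m) conj(chi_l(m)) = 8 * [k = l].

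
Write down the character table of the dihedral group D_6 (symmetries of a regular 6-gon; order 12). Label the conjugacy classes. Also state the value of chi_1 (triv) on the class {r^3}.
Conjugacy classes: {e} of size 1, {r^3} of size 1, {r^1, r^5} of size 2, {r^2, r^4} of size 2, {s, sr^2, ...} of size 3, {sr, sr^3, ...} of size 3.
Character table:
  irrep \ class              {e} (size 1)  {r^3} (size 1)  {r^1, r^5} (size 2)  {r^2, r^4} (size 2)  {s, sr^2, ...} (size 3)  {sr, sr^3, ...} (size 3)
  chi_1 (triv)               1             1               1                    1                    1                        1                       
  chi_2 (sign: r->1, s->-1)  1             1               1                    1                    -1                       -1                      
  chi_3 (r->-1, s->1)        1             -1              -1                   1                    1                        -1                      
  chi_4 (r->-1, s->-1)       1             -1              -1                   1                    -1                       1                       
  chi_5 (2d, j=1)            2             -2              1                    -1                   0                        0                       
  chi_6 (2d, j=2)            2             2               -1                   -1                   0                        0                       

Spot check: chi_1 (triv) on {r^3} = 1.

Explanation: D_6 has order 2*6 = 12 with 6 conjugacy classes, hence 6 irreducibles. Sum of squared dims 1 + 1 + 1 + 1 + 4 + 4 = 12 = |G|. Linear characters come from the abelianisation; the 2-dimensional irreps have character r^k -> 2*cos(2*pi*j*k/6), reflections -> 0.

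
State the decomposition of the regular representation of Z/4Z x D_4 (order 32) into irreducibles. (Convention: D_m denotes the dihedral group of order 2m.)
Each irreducible V_i of dimension d_i appears with multiplicity d_i, i.e. rho_reg = (direct sum over all irreducibles V_i) d_i V_i. The irreducible dimensions for Z/4Z x D_4 are 1, 1, 1, 1, 1, 1, 1, 1, 1, 1, 1, 1, 1, 1, 1, 1, 2, 2, 2, 2: 16 irreducibles of dimension 1, each with multiplicity 1; 4 irreducibles of dimension 2, each with multiplicity 2. Total dimension 16*1*1 + 4*2*2 = 32 = |G|.

Solution. General theorem: in the regular representation of a finite group G, each irreducible appears with multiplicity equal to its dimension. Check: dim(rho_reg) = sum d_i^2 = 1 + 1 + 1 + 1 + 1 + 1 + 1 + 1 + 1 + 1 + 1 + 1 + 1 + 1 + 1 + 1 + 4 + 4 + 4 + 4 = 32 = |G|.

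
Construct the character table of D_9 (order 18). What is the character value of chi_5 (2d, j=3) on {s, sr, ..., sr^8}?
Conjugacy classes: {e} of size 1, {r^1, r^8} of size 2, {r^2, r^7} of size 2, {r^3, r^6} of size 2, {r^4, r^5} of size 2, {s, sr, ..., sr^8} of size 9.
Character table:
  irrep \ class              {e} (size 1)  {r^1, r^8} (size 2)  {r^2, r^7} (size 2)  {r^3, r^6} (size 2)  {r^4, r^5} (size 2)  {s, sr, ..., sr^8} (size 9)
  chi_1 (triv)               1             1                    1                    1                    1                    1                          
  chi_2 (sign: r->1, s->-1)  1             1                    1                    1                    1                    -1                         
  chi_3 (2d, j=1)            2             2*cos(2*pi/9)        2*cos(4*pi/9)        -1                   -2*cos(pi/9)         0                          
  chi_4 (2d, j=2)            2             2*cos(4*pi/9)        -2*cos(pi/9)         -1                   2*cos(2*pi/9)        0                          
  chi_5 (2d, j=3)            2             -1                   -1                   2                    -1                   0                          
  chi_6 (2d, j=4)            2             -2*cos(pi/9)         2*cos(2*pi/9)        -1                   2*cos(4*pi/9)        0                          

Spot check: chi_5 (2d, j=3) on {s, sr, ..., sr^8} = 0.

Reasoning: D_9 has order 2*9 = 18 with 6 conjugacy classes, hence 6 irreducibles. Sum of squared dims 1 + 1 + 4 + 4 + 4 + 4 = 18 = |G|. Linear characters come from the abelianisation; the 2-dimensional irreps have character r^k -> 2*cos(2*pi*j*k/9), reflections -> 0.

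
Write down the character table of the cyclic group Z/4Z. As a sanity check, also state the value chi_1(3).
Character table of Z/4Z (irreps indexed chi_0,...,chi_3 with chi_k(m) = zeta_4^(k*m), zeta_4 = exp(2*pi*i/4)):
  irrep \ class  {0} (size 1)  {1} (size 1)  {2} (size 1)  {3} (size 1)
  chi_0          1             1             1             1           
  chi_1          1             I             -1            -I          
  chi_2          1             -1            1             -1          
  chi_3          1             -I            -1            I           

Spot check: chi_1(3) = zeta_4^(1*3) = zeta_4^3 = -I.

Proof sketch: Z/4Z is abelian, so all 4 irreducible complex representations are 1-dimensional. They are given by chi_k(m) = zeta_4^(k*m) for k = 0,...,3. Row orthogonality: sum_m chi_k(m) conj(chi_l(m)) = 4 * [k = l].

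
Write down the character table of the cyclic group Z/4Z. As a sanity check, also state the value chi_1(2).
Character table of Z/4Z (irreps indexed chi_0,...,chi_3 with chi_k(m) = zeta_4^(k*m), zeta_4 = exp(2*pi*i/4)):
  irrep \ class  {0} (size 1)  {1} (size 1)  {2} (size 1)  {3} (size 1)
  chi_0          1             1             1             1           
  chi_1          1             I             -1            -I          
  chi_2          1             -1            1             -1          
  chi_3          1             -I            -1            I           

Spot check: chi_1(2) = zeta_4^(1*2) = zeta_4^2 = -1.

Solution. Z/4Z is abelian, so all 4 irreducible complex representations are 1-dimensional. They are given by chi_k(m) = zeta_4^(k*m) for k = 0,...,3. Row orthogonality: sum_m chi_k(m) conj(chi_l(m)) = 4 * [k = l].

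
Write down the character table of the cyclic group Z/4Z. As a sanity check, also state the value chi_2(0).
Character table of Z/4Z (irreps indexed chi_0,...,chi_3 with chi_k(m) = zeta_4^(k*m), zeta_4 = exp(2*pi*i/4)):
  irrep \ class  {0} (size 1)  {1} (size 1)  {2} (size 1)  {3} (size 1)
  chi_0          1             1             1             1           
  chi_1          1             I             -1            -I          
  chi_2          1             -1            1             -1          
  chi_3          1             -I            -1            I           

Spot check: chi_2(0) = zeta_4^(2*0) = zeta_4^0 = 1.

Why: Z/4Z is abelian, so all 4 irreducible complex representations are 1-dimensional. They are given by chi_k(m) = zeta_4^(k*m) for k = 0,...,3. Row orthogonality: sum_m chi_k(m) conj(chi_l(m)) = 4 * [k = l].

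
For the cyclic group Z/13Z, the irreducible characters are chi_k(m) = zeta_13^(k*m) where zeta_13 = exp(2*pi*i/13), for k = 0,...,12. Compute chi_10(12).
chi_10(12) = zeta_13^120 = exp(6*I*pi/13)

Derivation: chi_10(12) = zeta_13^(10*12) = zeta_13^120. Since zeta_13^13 = 1, this equals zeta_13^3 = exp(2*pi*i*3/13) = exp(6*I*pi/13).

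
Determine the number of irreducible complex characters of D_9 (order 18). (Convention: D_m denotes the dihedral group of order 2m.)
6

Derivation: The number of irreducible complex representations of a finite group equals its number of conjugacy classes. D_9 has 6 conjugacy classes ((n+3)/2 for n odd), so D_9 (order 18) has exactly 6 irreducible complex representations.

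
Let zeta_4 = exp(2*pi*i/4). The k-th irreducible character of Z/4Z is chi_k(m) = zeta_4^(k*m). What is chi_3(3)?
chi_3(3) = zeta_4^9 = I

Reasoning: chi_3(3) = zeta_4^(3*3) = zeta_4^9. Since zeta_4^4 = 1, this equals zeta_4^1 = exp(2*pi*i*1/4) = I.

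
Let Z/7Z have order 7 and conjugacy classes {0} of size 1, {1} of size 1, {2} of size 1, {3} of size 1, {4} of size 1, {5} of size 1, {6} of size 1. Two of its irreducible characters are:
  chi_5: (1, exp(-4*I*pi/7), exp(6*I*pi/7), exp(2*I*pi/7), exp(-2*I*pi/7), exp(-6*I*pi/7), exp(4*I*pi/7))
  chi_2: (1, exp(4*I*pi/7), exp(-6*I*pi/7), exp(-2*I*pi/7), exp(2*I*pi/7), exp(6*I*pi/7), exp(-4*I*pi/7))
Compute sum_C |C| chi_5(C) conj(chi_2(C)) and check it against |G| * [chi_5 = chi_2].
Sum = 0; so <chi_5, chi_2> = 0 (distinct irreducibles are orthogonal).

Proof sketch: Compute term by term over conjugacy classes (|C| * chi_5(C) * conj(chi_2(C))):
  1*(1)*conj(1) + 1*(exp(-4*I*pi/7))*conj(exp(4*I*pi/7)) + 1*(exp(6*I*pi/7))*conj(exp(-6*I*pi/7)) + 1*(exp(2*I*pi/7))*conj(exp(-2*I*pi/7)) + 1*(exp(-2*I*pi/7))*conj(exp(2*I*pi/7)) + 1*(exp(-6*I*pi/7))*conj(exp(6*I*pi/7)) + 1*(exp(4*I*pi/7))*conj(exp(-4*I*pi/7))
  = (1) + (exp(6*I*pi/7)) + (exp(-2*I*pi/7)) + (exp(4*I*pi/7)) + (exp(-4*I*pi/7)) + (exp(2*I*pi/7)) + (exp(-6*I*pi/7))
  = 0.
(Exp terms are combined using exp(i*s)*conj(exp(i*t)) = exp(i*(s-t)), and sums of them are collapsed using the identity that for every m > 1 the m distinct m-th roots of unity sum to 0, e.g. 1 + exp(2*I*pi/3) + exp(-2*I*pi/3) = 0.)
Dividing by |G| = 7 gives 0/7 = 0, matching the row-orthogonality relation <chi_5, chi_2> = [chi_5 = chi_2].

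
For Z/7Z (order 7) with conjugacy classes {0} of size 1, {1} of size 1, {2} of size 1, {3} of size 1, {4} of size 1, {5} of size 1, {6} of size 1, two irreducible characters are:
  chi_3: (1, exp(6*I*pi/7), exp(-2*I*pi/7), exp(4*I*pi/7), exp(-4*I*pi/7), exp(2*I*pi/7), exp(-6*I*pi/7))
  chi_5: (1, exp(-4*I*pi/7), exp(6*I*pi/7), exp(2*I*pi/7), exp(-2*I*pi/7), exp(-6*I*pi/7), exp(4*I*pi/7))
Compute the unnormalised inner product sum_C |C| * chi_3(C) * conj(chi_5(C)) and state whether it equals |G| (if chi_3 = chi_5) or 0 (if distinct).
Sum = 0; so <chi_3, chi_5> = 0 (distinct irreducibles are orthogonal).

Reasoning: Compute term by term over conjugacy classes (|C| * chi_3(C) * conj(chi_5(C))):
  1*(1)*conj(1) + 1*(exp(6*I*pi/7))*conj(exp(-4*I*pi/7)) + 1*(exp(-2*I*pi/7))*conj(exp(6*I*pi/7)) + 1*(exp(4*I*pi/7))*conj(exp(2*I*pi/7)) + 1*(exp(-4*I*pi/7))*conj(exp(-2*I*pi/7)) + 1*(exp(2*I*pi/7))*conj(exp(-6*I*pi/7)) + 1*(exp(-6*I*pi/7))*conj(exp(4*I*pi/7))
  = (1) + (exp(-4*I*pi/7)) + (exp(6*I*pi/7)) + (exp(2*I*pi/7)) + (exp(-2*I*pi/7)) + (exp(-6*I*pi/7)) + (exp(4*I*pi/7))
  = 0.
(Exp terms are combined using exp(i*s)*conj(exp(i*t)) = exp(i*(s-t)), and sums of them are collapsed using the identity that for every m > 1 the m distinct m-th roots of unity sum to 0, e.g. 1 + exp(2*I*pi/3) + exp(-2*I*pi/3) = 0.)
Dividing by |G| = 7 gives 0/7 = 0, matching the row-orthogonality relation <chi_3, chi_5> = [chi_3 = chi_5].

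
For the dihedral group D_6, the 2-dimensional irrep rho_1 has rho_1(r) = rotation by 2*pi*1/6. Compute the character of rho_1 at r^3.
chi_{rho_1}(r^3) = 2*cos(2*pi*1*3/6) = -2

Justification: rho_1(r^3) is rotation by angle 2*pi*1*3/6, whose trace is 2*cos(2*pi*1*3/6) = -2.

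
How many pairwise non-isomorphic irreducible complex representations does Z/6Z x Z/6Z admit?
36

Details: The number of irreducible complex representations of a finite group equals its number of conjugacy classes. Z/6Z x Z/6Z is abelian of order 36, so every element is its own conjugacy class: 36 classes, so Z/6Z x Z/6Z (order 36) has exactly 36 irreducible complex representations.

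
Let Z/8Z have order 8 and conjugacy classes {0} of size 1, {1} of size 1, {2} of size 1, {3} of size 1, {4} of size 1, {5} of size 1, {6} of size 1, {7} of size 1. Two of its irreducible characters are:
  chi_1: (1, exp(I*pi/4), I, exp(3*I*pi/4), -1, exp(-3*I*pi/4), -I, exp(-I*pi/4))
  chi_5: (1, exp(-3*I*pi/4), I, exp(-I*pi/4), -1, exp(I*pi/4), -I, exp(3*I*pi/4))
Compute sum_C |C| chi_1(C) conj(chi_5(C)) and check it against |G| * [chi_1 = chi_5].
Sum = 0; so <chi_1, chi_5> = 0 (distinct irreducibles are orthogonal).

Proof sketch: Compute term by term over conjugacy classes (|C| * chi_1(C) * conj(chi_5(C))):
  1*(1)*conj(1) + 1*(exp(I*pi/4))*conj(exp(-3*I*pi/4)) + 1*(I)*conj(I) + 1*(exp(3*I*pi/4))*conj(exp(-I*pi/4)) + 1*(-1)*conj(-1) + 1*(exp(-3*I*pi/4))*conj(exp(I*pi/4)) + 1*(-I)*conj(-I) + 1*(exp(-I*pi/4))*conj(exp(3*I*pi/4))
  = (1) + (-1) + (1) + (-1) + (1) + (-1) + (1) + (-1)
  = 0.
(Exp terms are combined using exp(i*s)*conj(exp(i*t)) = exp(i*(s-t)), and sums of them are collapsed using the identity that for every m > 1 the m distinct m-th roots of unity sum to 0, e.g. 1 + exp(2*I*pi/3) + exp(-2*I*pi/3) = 0.)
Dividing by |G| = 8 gives 0/8 = 0, matching the row-orthogonality relation <chi_1, chi_5> = [chi_1 = chi_5].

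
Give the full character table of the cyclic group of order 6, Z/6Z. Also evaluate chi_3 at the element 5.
Character table of Z/6Z (irreps indexed chi_0,...,chi_5 with chi_k(m) = zeta_6^(k*m), zeta_6 = exp(2*pi*i/6)):
  irrep \ class  {0} (size 1)  {1} (size 1)    {2} (size 1)    {3} (size 1)  {4} (size 1)    {5} (size 1)  
  chi_0          1             1               1               1             1               1             
  chi_1          1             exp(I*pi/3)     exp(2*I*pi/3)   -1            exp(-2*I*pi/3)  exp(-I*pi/3)  
  chi_2          1             exp(2*I*pi/3)   exp(-2*I*pi/3)  1             exp(2*I*pi/3)   exp(-2*I*pi/3)
  chi_3          1             -1              1               -1            1               -1            
  chi_4          1             exp(-2*I*pi/3)  exp(2*I*pi/3)   1             exp(-2*I*pi/3)  exp(2*I*pi/3) 
  chi_5          1             exp(-I*pi/3)    exp(-2*I*pi/3)  -1            exp(2*I*pi/3)   exp(I*pi/3)   

Spot check: chi_3(5) = zeta_6^(3*5) = zeta_6^15 = -1.

Working: Z/6Z is abelian, so all 6 irreducible complex representations are 1-dimensional. They are given by chi_k(m) = zeta_6^(k*m) for k = 0,...,5. Row orthogonality: sum_m chi_k(m) conj(chi_l(m)) = 6 * [k = l].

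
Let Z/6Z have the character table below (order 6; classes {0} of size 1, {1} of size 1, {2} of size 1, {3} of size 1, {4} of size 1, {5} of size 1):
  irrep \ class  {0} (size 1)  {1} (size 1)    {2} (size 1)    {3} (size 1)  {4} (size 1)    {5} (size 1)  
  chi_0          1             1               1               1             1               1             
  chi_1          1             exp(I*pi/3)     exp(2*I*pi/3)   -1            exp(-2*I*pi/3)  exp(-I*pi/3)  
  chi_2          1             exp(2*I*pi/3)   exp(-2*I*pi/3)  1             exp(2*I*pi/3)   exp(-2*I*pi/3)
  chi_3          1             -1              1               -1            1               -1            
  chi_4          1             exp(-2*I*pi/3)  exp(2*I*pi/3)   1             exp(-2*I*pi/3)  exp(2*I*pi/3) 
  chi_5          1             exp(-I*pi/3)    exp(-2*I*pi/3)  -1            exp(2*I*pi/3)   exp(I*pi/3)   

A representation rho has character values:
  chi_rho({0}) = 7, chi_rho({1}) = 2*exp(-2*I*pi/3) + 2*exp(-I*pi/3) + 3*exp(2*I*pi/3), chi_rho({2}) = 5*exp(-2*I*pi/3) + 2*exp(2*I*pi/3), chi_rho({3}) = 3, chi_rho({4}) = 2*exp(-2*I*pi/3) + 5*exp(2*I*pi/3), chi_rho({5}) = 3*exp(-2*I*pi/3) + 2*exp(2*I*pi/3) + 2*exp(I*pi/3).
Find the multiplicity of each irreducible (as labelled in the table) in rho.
Multiplicities: chi_0: 0, chi_1: 0, chi_2: 3, chi_3: 0, chi_4: 2, chi_5: 2.

Solution. Use <chi_rho, chi> = (1/|G|) sum_C |C| * chi_rho(C) * conj(chi(C)) with |G| = 6 for each irreducible chi in the table:
  <chi_rho, chi_0> = (1/6)[1*(7)*conj(1) + 1*(2*exp(-2*I*pi/3) + 2*exp(-I*pi/3) + 3*exp(2*I*pi/3))*conj(1) + 1*(5*exp(-2*I*pi/3) + 2*exp(2*I*pi/3))*conj(1) + 1*(3)*conj(1) + 1*(2*exp(-2*I*pi/3) + 5*exp(2*I*pi/3))*conj(1) + 1*(3*exp(-2*I*pi/3) + 2*exp(2*I*pi/3) + 2*exp(I*pi/3))*conj(1)]
      = (1/6)[(7) + (2*exp(-2*I*pi/3) + 2*exp(-I*pi/3) + 3*exp(2*I*pi/3)) + (5*exp(-2*I*pi/3) + 2*exp(2*I*pi/3)) + (3) + (2*exp(-2*I*pi/3) + 5*exp(2*I*pi/3)) + (3*exp(-2*I*pi/3) + 2*exp(2*I*pi/3) + 2*exp(I*pi/3))] = 0/6 = 0
  <chi_rho, chi_1> = (1/6)[1*(7)*conj(1) + 1*(2*exp(-2*I*pi/3) + 2*exp(-I*pi/3) + 3*exp(2*I*pi/3))*conj(exp(I*pi/3)) + 1*(5*exp(-2*I*pi/3) + 2*exp(2*I*pi/3))*conj(exp(2*I*pi/3)) + 1*(3)*conj(-1) + 1*(2*exp(-2*I*pi/3) + 5*exp(2*I*pi/3))*conj(exp(-2*I*pi/3)) + 1*(3*exp(-2*I*pi/3) + 2*exp(2*I*pi/3) + 2*exp(I*pi/3))*conj(exp(-I*pi/3))]
      = (1/6)[(7) + (-2 + 2*exp(-2*I*pi/3) + 3*exp(I*pi/3)) + (2 + 5*exp(2*I*pi/3)) + (-3) + (2 + 5*exp(-2*I*pi/3)) + (-2 + 3*exp(-I*pi/3) + 2*exp(2*I*pi/3))] = 0/6 = 0
  <chi_rho, chi_2> = (1/6)[1*(7)*conj(1) + 1*(2*exp(-2*I*pi/3) + 2*exp(-I*pi/3) + 3*exp(2*I*pi/3))*conj(exp(2*I*pi/3)) + 1*(5*exp(-2*I*pi/3) + 2*exp(2*I*pi/3))*conj(exp(-2*I*pi/3)) + 1*(3)*conj(1) + 1*(2*exp(-2*I*pi/3) + 5*exp(2*I*pi/3))*conj(exp(2*I*pi/3)) + 1*(3*exp(-2*I*pi/3) + 2*exp(2*I*pi/3) + 2*exp(I*pi/3))*conj(exp(-2*I*pi/3))]
      = (1/6)[(7) + (1 + 2*exp(2*I*pi/3)) + (5 + 2*exp(-2*I*pi/3)) + (3) + (5 + 2*exp(2*I*pi/3)) + (1 + 2*exp(-2*I*pi/3))] = 18/6 = 3
  <chi_rho, chi_3> = (1/6)[1*(7)*conj(1) + 1*(2*exp(-2*I*pi/3) + 2*exp(-I*pi/3) + 3*exp(2*I*pi/3))*conj(-1) + 1*(5*exp(-2*I*pi/3) + 2*exp(2*I*pi/3))*conj(1) + 1*(3)*conj(-1) + 1*(2*exp(-2*I*pi/3) + 5*exp(2*I*pi/3))*conj(1) + 1*(3*exp(-2*I*pi/3) + 2*exp(2*I*pi/3) + 2*exp(I*pi/3))*conj(-1)]
      = (1/6)[(7) + (-3*exp(2*I*pi/3) - 2*exp(-I*pi/3) - 2*exp(-2*I*pi/3)) + (5*exp(-2*I*pi/3) + 2*exp(2*I*pi/3)) + (-3) + (2*exp(-2*I*pi/3) + 5*exp(2*I*pi/3)) + (-2*exp(I*pi/3) - 2*exp(2*I*pi/3) - 3*exp(-2*I*pi/3))] = 0/6 = 0
  <chi_rho, chi_4> = (1/6)[1*(7)*conj(1) + 1*(2*exp(-2*I*pi/3) + 2*exp(-I*pi/3) + 3*exp(2*I*pi/3))*conj(exp(-2*I*pi/3)) + 1*(5*exp(-2*I*pi/3) + 2*exp(2*I*pi/3))*conj(exp(2*I*pi/3)) + 1*(3)*conj(1) + 1*(2*exp(-2*I*pi/3) + 5*exp(2*I*pi/3))*conj(exp(-2*I*pi/3)) + 1*(3*exp(-2*I*pi/3) + 2*exp(2*I*pi/3) + 2*exp(I*pi/3))*conj(exp(2*I*pi/3))]
      = (1/6)[(7) + (2 + 3*exp(-2*I*pi/3) + 2*exp(I*pi/3)) + (2 + 5*exp(2*I*pi/3)) + (3) + (2 + 5*exp(-2*I*pi/3)) + (2 + 2*exp(-I*pi/3) + 3*exp(2*I*pi/3))] = 12/6 = 2
  <chi_rho, chi_5> = (1/6)[1*(7)*conj(1) + 1*(2*exp(-2*I*pi/3) + 2*exp(-I*pi/3) + 3*exp(2*I*pi/3))*conj(exp(-I*pi/3)) + 1*(5*exp(-2*I*pi/3) + 2*exp(2*I*pi/3))*conj(exp(-2*I*pi/3)) + 1*(3)*conj(-1) + 1*(2*exp(-2*I*pi/3) + 5*exp(2*I*pi/3))*conj(exp(2*I*pi/3)) + 1*(3*exp(-2*I*pi/3) + 2*exp(2*I*pi/3) + 2*exp(I*pi/3))*conj(exp(I*pi/3))]
      = (1/6)[(7) + (-1 + 2*exp(-I*pi/3)) + (5 + 2*exp(-2*I*pi/3)) + (-3) + (5 + 2*exp(2*I*pi/3)) + (-1 + 2*exp(I*pi/3))] = 12/6 = 2
(Exp terms are combined using exp(i*s)*conj(exp(i*t)) = exp(i*(s-t)), and sums of them are collapsed using the identity that for every m > 1 the m distinct m-th roots of unity sum to 0, e.g. 1 + exp(2*I*pi/3) + exp(-2*I*pi/3) = 0.)
Dimension check: dim(rho) = sum (mult * dim) = 0*1 + 0*1 + 3*1 + 0*1 + 2*1 + 2*1 = 7 = chi_rho(e) = 7.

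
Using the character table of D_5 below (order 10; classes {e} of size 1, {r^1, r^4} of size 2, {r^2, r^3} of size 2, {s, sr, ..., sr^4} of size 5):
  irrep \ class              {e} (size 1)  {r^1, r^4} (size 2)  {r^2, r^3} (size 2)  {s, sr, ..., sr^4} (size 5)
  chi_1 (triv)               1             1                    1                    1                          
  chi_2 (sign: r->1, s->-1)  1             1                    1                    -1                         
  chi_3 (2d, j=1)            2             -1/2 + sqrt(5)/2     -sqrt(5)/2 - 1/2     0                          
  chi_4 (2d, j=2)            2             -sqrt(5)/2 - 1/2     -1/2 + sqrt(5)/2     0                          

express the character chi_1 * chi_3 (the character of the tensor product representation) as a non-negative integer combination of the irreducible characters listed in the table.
chi_1 tensor chi_3 = chi_3 (all other irreducibles have multiplicity 0).

Explanation: The character of a tensor product is the pointwise product (chi_1 * chi_3)(C) = chi_1(C) * chi_3(C):
  {e}: (1)*(2), {r^1, r^4}: (1)*(-1/2 + sqrt(5)/2), {r^2, r^3}: (1)*(-sqrt(5)/2 - 1/2), {s, sr, ..., sr^4}: (1)*(0)
so (chi_1 * chi_3) takes values
  {e} -> 2, {r^1, r^4} -> -1/2 + sqrt(5)/2, {r^2, r^3} -> -sqrt(5)/2 - 1/2, {s, sr, ..., sr^4} -> 0.
Now take the inner product of this character with each irreducible chi from the table, <chi_1*chi_3, chi> = (1/10) sum_C |C| (chi_1*chi_3)(C) conj(chi(C)):
  <chi_1*chi_3, chi_1> = (1/10)[1*(2)*conj(1) + 2*(-1/2 + sqrt(5)/2)*conj(1) + 2*(-sqrt(5)/2 - 1/2)*conj(1) + 5*(0)*conj(1)]
      = (1/10)[(2) + (-1 + sqrt(5)) + (-sqrt(5) - 1) + (0)] = 0/10 = 0
  <chi_1*chi_3, chi_2> = (1/10)[1*(2)*conj(1) + 2*(-1/2 + sqrt(5)/2)*conj(1) + 2*(-sqrt(5)/2 - 1/2)*conj(1) + 5*(0)*conj(-1)]
      = (1/10)[(2) + (-1 + sqrt(5)) + (-sqrt(5) - 1) + (0)] = 0/10 = 0
  <chi_1*chi_3, chi_3> = (1/10)[1*(2)*conj(2) + 2*(-1/2 + sqrt(5)/2)*conj(-1/2 + sqrt(5)/2) + 2*(-sqrt(5)/2 - 1/2)*conj(-sqrt(5)/2 - 1/2) + 5*(0)*conj(0)]
      = (1/10)[(4) + (3 - sqrt(5)) + (sqrt(5) + 3) + (0)] = 10/10 = 1
  <chi_1*chi_3, chi_4> = (1/10)[1*(2)*conj(2) + 2*(-1/2 + sqrt(5)/2)*conj(-sqrt(5)/2 - 1/2) + 2*(-sqrt(5)/2 - 1/2)*conj(-1/2 + sqrt(5)/2) + 5*(0)*conj(0)]
      = (1/10)[(4) + (-2) + (-2) + (0)] = 0/10 = 0
Hence the multiplicities are chi_3: 1. Dimension check: dim(chi_1)*dim(chi_3) = 1*2 = 2 and sum (mult * dim) = 1*2 = 2.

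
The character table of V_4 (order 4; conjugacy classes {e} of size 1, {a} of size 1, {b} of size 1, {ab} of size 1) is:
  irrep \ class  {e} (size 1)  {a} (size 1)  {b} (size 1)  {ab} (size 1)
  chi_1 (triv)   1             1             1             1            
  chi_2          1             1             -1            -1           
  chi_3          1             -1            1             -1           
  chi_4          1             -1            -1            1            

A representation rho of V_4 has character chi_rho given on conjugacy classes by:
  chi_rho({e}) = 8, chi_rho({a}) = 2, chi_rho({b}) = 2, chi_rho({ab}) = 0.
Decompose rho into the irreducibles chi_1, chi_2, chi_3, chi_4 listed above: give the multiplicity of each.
Multiplicities: chi_1: 3, chi_2: 2, chi_3: 2, chi_4: 1.

Explanation: Use <chi_rho, chi> = (1/|G|) sum_C |C| * chi_rho(C) * conj(chi(C)) with |G| = 4 for each irreducible chi in the table:
  <chi_rho, chi_1> = (1/4)[1*(8)*conj(1) + 1*(2)*conj(1) + 1*(2)*conj(1) + 1*(0)*conj(1)]
      = (1/4)[(8) + (2) + (2) + (0)] = 12/4 = 3
  <chi_rho, chi_2> = (1/4)[1*(8)*conj(1) + 1*(2)*conj(1) + 1*(2)*conj(-1) + 1*(0)*conj(-1)]
      = (1/4)[(8) + (2) + (-2) + (0)] = 8/4 = 2
  <chi_rho, chi_3> = (1/4)[1*(8)*conj(1) + 1*(2)*conj(-1) + 1*(2)*conj(1) + 1*(0)*conj(-1)]
      = (1/4)[(8) + (-2) + (2) + (0)] = 8/4 = 2
  <chi_rho, chi_4> = (1/4)[1*(8)*conj(1) + 1*(2)*conj(-1) + 1*(2)*conj(-1) + 1*(0)*conj(1)]
      = (1/4)[(8) + (-2) + (-2) + (0)] = 4/4 = 1
Dimension check: dim(rho) = sum (mult * dim) = 3*1 + 2*1 + 2*1 + 1*1 = 8 = chi_rho(e) = 8.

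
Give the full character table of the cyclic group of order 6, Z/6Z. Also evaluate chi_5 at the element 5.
Character table of Z/6Z (irreps indexed chi_0,...,chi_5 with chi_k(m) = zeta_6^(k*m), zeta_6 = exp(2*pi*i/6)):
  irrep \ class  {0} (size 1)  {1} (size 1)    {2} (size 1)    {3} (size 1)  {4} (size 1)    {5} (size 1)  
  chi_0          1             1               1               1             1               1             
  chi_1          1             exp(I*pi/3)     exp(2*I*pi/3)   -1            exp(-2*I*pi/3)  exp(-I*pi/3)  
  chi_2          1             exp(2*I*pi/3)   exp(-2*I*pi/3)  1             exp(2*I*pi/3)   exp(-2*I*pi/3)
  chi_3          1             -1              1               -1            1               -1            
  chi_4          1             exp(-2*I*pi/3)  exp(2*I*pi/3)   1             exp(-2*I*pi/3)  exp(2*I*pi/3) 
  chi_5          1             exp(-I*pi/3)    exp(-2*I*pi/3)  -1            exp(2*I*pi/3)   exp(I*pi/3)   

Spot check: chi_5(5) = zeta_6^(5*5) = zeta_6^25 = exp(I*pi/3).

Details: Z/6Z is abelian, so all 6 irreducible complex representations are 1-dimensional. They are given by chi_k(m) = zeta_6^(k*m) for k = 0,...,5. Row orthogonality: sum_m chi_k(m) conj(chi_l(m)) = 6 * [k = l].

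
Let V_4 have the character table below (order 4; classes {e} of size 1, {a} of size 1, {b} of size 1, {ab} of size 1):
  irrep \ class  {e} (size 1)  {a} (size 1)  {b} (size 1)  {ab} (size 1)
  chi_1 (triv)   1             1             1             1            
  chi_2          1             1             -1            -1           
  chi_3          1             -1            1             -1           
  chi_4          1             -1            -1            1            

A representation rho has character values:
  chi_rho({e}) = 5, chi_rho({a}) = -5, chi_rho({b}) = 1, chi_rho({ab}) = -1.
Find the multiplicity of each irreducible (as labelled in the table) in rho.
Multiplicities: chi_1: 0, chi_2: 0, chi_3: 3, chi_4: 2.

Solution. Use <chi_rho, chi> = (1/|G|) sum_C |C| * chi_rho(C) * conj(chi(C)) with |G| = 4 for each irreducible chi in the table:
  <chi_rho, chi_1> = (1/4)[1*(5)*conj(1) + 1*(-5)*conj(1) + 1*(1)*conj(1) + 1*(-1)*conj(1)]
      = (1/4)[(5) + (-5) + (1) + (-1)] = 0/4 = 0
  <chi_rho, chi_2> = (1/4)[1*(5)*conj(1) + 1*(-5)*conj(1) + 1*(1)*conj(-1) + 1*(-1)*conj(-1)]
      = (1/4)[(5) + (-5) + (-1) + (1)] = 0/4 = 0
  <chi_rho, chi_3> = (1/4)[1*(5)*conj(1) + 1*(-5)*conj(-1) + 1*(1)*conj(1) + 1*(-1)*conj(-1)]
      = (1/4)[(5) + (5) + (1) + (1)] = 12/4 = 3
  <chi_rho, chi_4> = (1/4)[1*(5)*conj(1) + 1*(-5)*conj(-1) + 1*(1)*conj(-1) + 1*(-1)*conj(1)]
      = (1/4)[(5) + (5) + (-1) + (-1)] = 8/4 = 2
Dimension check: dim(rho) = sum (mult * dim) = 0*1 + 0*1 + 3*1 + 2*1 = 5 = chi_rho(e) = 5.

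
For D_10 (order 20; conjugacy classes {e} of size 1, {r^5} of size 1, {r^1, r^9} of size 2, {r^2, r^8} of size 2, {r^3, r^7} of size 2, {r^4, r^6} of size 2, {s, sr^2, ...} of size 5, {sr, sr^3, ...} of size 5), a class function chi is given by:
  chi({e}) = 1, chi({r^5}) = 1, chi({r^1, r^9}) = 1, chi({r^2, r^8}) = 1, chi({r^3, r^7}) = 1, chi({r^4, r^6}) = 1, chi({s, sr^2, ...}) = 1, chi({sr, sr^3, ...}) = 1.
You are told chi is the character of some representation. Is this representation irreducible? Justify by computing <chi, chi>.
Irreducible: <chi, chi> = 1.

Justification: <chi, chi> = (1/|G|) sum_C |C| * |chi(C)|^2 = (1/20)[1*|1|^2 + 1*|1|^2 + 2*|1|^2 + 2*|1|^2 + 2*|1|^2 + 2*|1|^2 + 5*|1|^2 + 5*|1|^2]
  = (1/20)[(1) + (1) + (2) + (2) + (2) + (2) + (5) + (5)] = 20/20 = 1.
A character is irreducible iff <chi, chi> = 1, so this representation is irreducible.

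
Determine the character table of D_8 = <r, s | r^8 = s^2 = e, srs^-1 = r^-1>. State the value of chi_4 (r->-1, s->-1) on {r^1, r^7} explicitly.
Conjugacy classes: {e} of size 1, {r^4} of size 1, {r^1, r^7} of size 2, {r^2, r^6} of size 2, {r^3, r^5} of size 2, {s, sr^2, ...} of size 4, {sr, sr^3, ...} of size 4.
Character table:
  irrep \ class              {e} (size 1)  {r^4} (size 1)  {r^1, r^7} (size 2)  {r^2, r^6} (size 2)  {r^3, r^5} (size 2)  {s, sr^2, ...} (size 4)  {sr, sr^3, ...} (size 4)
  chi_1 (triv)               1             1               1                    1                    1                    1                        1                       
  chi_2 (sign: r->1, s->-1)  1             1               1                    1                    1                    -1                       -1                      
  chi_3 (r->-1, s->1)        1             1               -1                   1                    -1                   1                        -1                      
  chi_4 (r->-1, s->-1)       1             1               -1                   1                    -1                   -1                       1                       
  chi_5 (2d, j=1)            2             -2              sqrt(2)              0                    -sqrt(2)             0                        0                       
  chi_6 (2d, j=2)            2             2               0                    -2                   0                    0                        0                       
  chi_7 (2d, j=3)            2             -2              -sqrt(2)             0                    sqrt(2)              0                        0                       

Spot check: chi_4 (r->-1, s->-1) on {r^1, r^7} = -1.

Explanation: D_8 has order 2*8 = 16 with 7 conjugacy classes, hence 7 irreducibles. Sum of squared dims 1 + 1 + 1 + 1 + 4 + 4 + 4 = 16 = |G|. Linear characters come from the abelianisation; the 2-dimensional irreps have character r^k -> 2*cos(2*pi*j*k/8), reflections -> 0.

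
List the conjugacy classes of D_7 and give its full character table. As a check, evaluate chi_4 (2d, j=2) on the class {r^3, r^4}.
Conjugacy classes: {e} of size 1, {r^1, r^6} of size 2, {r^2, r^5} of size 2, {r^3, r^4} of size 2, {s, sr, ..., sr^6} of size 7.
Character table:
  irrep \ class              {e} (size 1)  {r^1, r^6} (size 2)  {r^2, r^5} (size 2)  {r^3, r^4} (size 2)  {s, sr, ..., sr^6} (size 7)
  chi_1 (triv)               1             1                    1                    1                    1                          
  chi_2 (sign: r->1, s->-1)  1             1                    1                    1                    -1                         
  chi_3 (2d, j=1)            2             2*cos(2*pi/7)        -2*cos(3*pi/7)       -2*cos(pi/7)         0                          
  chi_4 (2d, j=2)            2             -2*cos(3*pi/7)       -2*cos(pi/7)         2*cos(2*pi/7)        0                          
  chi_5 (2d, j=3)            2             -2*cos(pi/7)         2*cos(2*pi/7)        -2*cos(3*pi/7)       0                          

Spot check: chi_4 (2d, j=2) on {r^3, r^4} = 2*cos(2*pi/7).

D_7 has order 2*7 = 14 with 5 conjugacy classes, hence 5 irreducibles. Sum of squared dims 1 + 1 + 4 + 4 + 4 = 14 = |G|. Linear characters come from the abelianisation; the 2-dimensional irreps have character r^k -> 2*cos(2*pi*j*k/7), reflections -> 0.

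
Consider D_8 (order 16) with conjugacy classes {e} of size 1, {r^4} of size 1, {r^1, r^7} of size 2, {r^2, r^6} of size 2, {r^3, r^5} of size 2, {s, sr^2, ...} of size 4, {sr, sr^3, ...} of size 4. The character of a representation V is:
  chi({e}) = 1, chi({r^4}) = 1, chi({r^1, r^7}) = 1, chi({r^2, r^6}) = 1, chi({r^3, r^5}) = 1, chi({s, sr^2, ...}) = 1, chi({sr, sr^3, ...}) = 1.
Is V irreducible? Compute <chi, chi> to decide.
Irreducible: <chi, chi> = 1.

Solution. <chi, chi> = (1/|G|) sum_C |C| * |chi(C)|^2 = (1/16)[1*|1|^2 + 1*|1|^2 + 2*|1|^2 + 2*|1|^2 + 2*|1|^2 + 4*|1|^2 + 4*|1|^2]
  = (1/16)[(1) + (1) + (2) + (2) + (2) + (4) + (4)] = 16/16 = 1.
A character is irreducible iff <chi, chi> = 1, so this representation is irreducible.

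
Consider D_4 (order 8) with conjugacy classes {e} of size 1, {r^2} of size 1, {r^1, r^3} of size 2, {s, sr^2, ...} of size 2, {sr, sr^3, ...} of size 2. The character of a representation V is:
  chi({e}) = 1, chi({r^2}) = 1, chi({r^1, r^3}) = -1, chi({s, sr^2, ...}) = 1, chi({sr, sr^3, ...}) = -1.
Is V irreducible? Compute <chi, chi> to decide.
Irreducible: <chi, chi> = 1.

Justification: <chi, chi> = (1/|G|) sum_C |C| * |chi(C)|^2 = (1/8)[1*|1|^2 + 1*|1|^2 + 2*|-1|^2 + 2*|1|^2 + 2*|-1|^2]
  = (1/8)[(1) + (1) + (2) + (2) + (2)] = 8/8 = 1.
A character is irreducible iff <chi, chi> = 1, so this representation is irreducible.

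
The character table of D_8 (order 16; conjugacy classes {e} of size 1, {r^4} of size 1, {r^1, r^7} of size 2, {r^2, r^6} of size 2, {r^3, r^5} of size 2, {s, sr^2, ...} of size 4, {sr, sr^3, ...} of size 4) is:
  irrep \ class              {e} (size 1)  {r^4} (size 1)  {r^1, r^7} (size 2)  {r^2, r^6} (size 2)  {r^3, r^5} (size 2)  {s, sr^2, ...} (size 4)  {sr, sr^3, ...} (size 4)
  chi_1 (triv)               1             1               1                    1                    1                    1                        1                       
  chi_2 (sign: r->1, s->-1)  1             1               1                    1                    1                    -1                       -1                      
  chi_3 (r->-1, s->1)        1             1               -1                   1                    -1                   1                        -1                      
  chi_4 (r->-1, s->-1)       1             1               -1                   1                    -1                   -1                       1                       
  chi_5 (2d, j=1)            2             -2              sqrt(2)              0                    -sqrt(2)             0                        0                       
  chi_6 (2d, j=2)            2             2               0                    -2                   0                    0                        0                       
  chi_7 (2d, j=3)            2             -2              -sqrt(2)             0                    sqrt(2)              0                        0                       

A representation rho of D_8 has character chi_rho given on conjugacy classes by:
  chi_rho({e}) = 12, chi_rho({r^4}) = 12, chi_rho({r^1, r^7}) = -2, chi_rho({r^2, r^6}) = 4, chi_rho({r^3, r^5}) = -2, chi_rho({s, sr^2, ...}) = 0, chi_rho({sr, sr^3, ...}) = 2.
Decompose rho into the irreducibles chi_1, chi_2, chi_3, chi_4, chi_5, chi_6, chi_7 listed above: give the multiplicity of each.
Multiplicities: chi_1: 2, chi_2: 1, chi_3: 2, chi_4: 3, chi_5: 0, chi_6: 2, chi_7: 0.

Justification: Use <chi_rho, chi> = (1/|G|) sum_C |C| * chi_rho(C) * conj(chi(C)) with |G| = 16 for each irreducible chi in the table:
  <chi_rho, chi_1> = (1/16)[1*(12)*conj(1) + 1*(12)*conj(1) + 2*(-2)*conj(1) + 2*(4)*conj(1) + 2*(-2)*conj(1) + 4*(0)*conj(1) + 4*(2)*conj(1)]
      = (1/16)[(12) + (12) + (-4) + (8) + (-4) + (0) + (8)] = 32/16 = 2
  <chi_rho, chi_2> = (1/16)[1*(12)*conj(1) + 1*(12)*conj(1) + 2*(-2)*conj(1) + 2*(4)*conj(1) + 2*(-2)*conj(1) + 4*(0)*conj(-1) + 4*(2)*conj(-1)]
      = (1/16)[(12) + (12) + (-4) + (8) + (-4) + (0) + (-8)] = 16/16 = 1
  <chi_rho, chi_3> = (1/16)[1*(12)*conj(1) + 1*(12)*conj(1) + 2*(-2)*conj(-1) + 2*(4)*conj(1) + 2*(-2)*conj(-1) + 4*(0)*conj(1) + 4*(2)*conj(-1)]
      = (1/16)[(12) + (12) + (4) + (8) + (4) + (0) + (-8)] = 32/16 = 2
  <chi_rho, chi_4> = (1/16)[1*(12)*conj(1) + 1*(12)*conj(1) + 2*(-2)*conj(-1) + 2*(4)*conj(1) + 2*(-2)*conj(-1) + 4*(0)*conj(-1) + 4*(2)*conj(1)]
      = (1/16)[(12) + (12) + (4) + (8) + (4) + (0) + (8)] = 48/16 = 3
  <chi_rho, chi_5> = (1/16)[1*(12)*conj(2) + 1*(12)*conj(-2) + 2*(-2)*conj(sqrt(2)) + 2*(4)*conj(0) + 2*(-2)*conj(-sqrt(2)) + 4*(0)*conj(0) + 4*(2)*conj(0)]
      = (1/16)[(24) + (-24) + (-4*sqrt(2)) + (0) + (4*sqrt(2)) + (0) + (0)] = 0/16 = 0
  <chi_rho, chi_6> = (1/16)[1*(12)*conj(2) + 1*(12)*conj(2) + 2*(-2)*conj(0) + 2*(4)*conj(-2) + 2*(-2)*conj(0) + 4*(0)*conj(0) + 4*(2)*conj(0)]
      = (1/16)[(24) + (24) + (0) + (-16) + (0) + (0) + (0)] = 32/16 = 2
  <chi_rho, chi_7> = (1/16)[1*(12)*conj(2) + 1*(12)*conj(-2) + 2*(-2)*conj(-sqrt(2)) + 2*(4)*conj(0) + 2*(-2)*conj(sqrt(2)) + 4*(0)*conj(0) + 4*(2)*conj(0)]
      = (1/16)[(24) + (-24) + (4*sqrt(2)) + (0) + (-4*sqrt(2)) + (0) + (0)] = 0/16 = 0
Dimension check: dim(rho) = sum (mult * dim) = 2*1 + 1*1 + 2*1 + 3*1 + 0*2 + 2*2 + 0*2 = 12 = chi_rho(e) = 12.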